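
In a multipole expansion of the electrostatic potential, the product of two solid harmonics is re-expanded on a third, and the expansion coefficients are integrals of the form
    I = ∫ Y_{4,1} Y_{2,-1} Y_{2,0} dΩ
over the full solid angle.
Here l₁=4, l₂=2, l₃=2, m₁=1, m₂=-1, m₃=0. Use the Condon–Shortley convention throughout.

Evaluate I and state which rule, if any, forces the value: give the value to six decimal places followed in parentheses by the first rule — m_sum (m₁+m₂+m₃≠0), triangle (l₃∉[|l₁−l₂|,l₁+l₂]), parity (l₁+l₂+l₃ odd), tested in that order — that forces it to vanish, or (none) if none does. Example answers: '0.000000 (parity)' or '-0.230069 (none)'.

Rules hold: Σm=0, L=8 even, 2≤2≤6.
N = 9·5·5 = 225
Δ = 4!·4!·0!/9! = 1/630
Racah Σ t=2..2: t=2:+1/16 = 1/16
⇒ 3j(4 2 2; 0 0 0)² = 2/35, sgn +1
Racah Σ t=1..1: t=1:−1/24 = -1/24
⇒ 3j(4 2 2; 1 -1 0)² = 1/21, sgn -1
4πI² = N·(3j₀)²·(3jₘ)² = 30/49
I = -1·√(0.612245/4π) = -0.22072812
No selection rule forces the value: the integral is nonzero (none).

-0.220728 (none)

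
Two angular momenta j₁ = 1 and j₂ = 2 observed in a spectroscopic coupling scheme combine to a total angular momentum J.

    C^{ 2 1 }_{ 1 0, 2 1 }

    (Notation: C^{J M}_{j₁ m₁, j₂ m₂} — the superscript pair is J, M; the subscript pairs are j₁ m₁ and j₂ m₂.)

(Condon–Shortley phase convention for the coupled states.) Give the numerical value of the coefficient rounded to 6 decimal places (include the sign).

triangle: 1!*1!*3!/6! = 6/720
(j±m)!: 1!*1!*3!*1!*3!*1! = 36
prefactor² = (2J+1)*Δ*N² = 3/2
  k=0: +1/(0!*1!*1!*3!*0!*0!) = 1/6
  k=1: −1/(1!*0!*0!*2!*1!*1!) = -1/2
Σ = -1/3  ⇒  CG² = 3/2*(-1/3)² = 1/6
CG = −√(1/6) = -0.408248

−√(1/6) = -0.408248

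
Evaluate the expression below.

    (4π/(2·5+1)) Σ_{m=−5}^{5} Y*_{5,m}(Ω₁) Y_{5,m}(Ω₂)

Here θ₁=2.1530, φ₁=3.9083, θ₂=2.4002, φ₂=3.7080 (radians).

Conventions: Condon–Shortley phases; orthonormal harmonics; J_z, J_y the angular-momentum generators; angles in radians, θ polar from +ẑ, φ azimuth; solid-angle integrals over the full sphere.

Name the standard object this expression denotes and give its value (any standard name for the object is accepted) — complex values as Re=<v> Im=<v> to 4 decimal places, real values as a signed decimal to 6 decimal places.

Legendre polynomial (addition theorem), +0.461098

This sum is the spherical-harmonic addition theorem: it equals the Legendre polynomial P_l(cos γ) of the angle γ between the two directions.
Summing Y*_{l m}(θ₁,φ₁)·Y_{l m}(θ₂,φ₂) over m ∈ [−5, 5]; prefactor 4π/(2·5+1) = 1.142397:
  term(m=-5) = 0.00663 + 0.01036j   from Y*(Ω₁)=0.14529 + 0.12039j, Y(Ω₂)=0.06209 + 0.01986j
  term(m=-4) = 0.06154 + 0.06351j   from Y*(Ω₁)=0.39170 - 0.02934j, Y(Ω₂)=0.14415 + 0.17294j
  term(m=-3) = 0.11878 + 0.08142j   from Y*(Ω₁)=0.23121 - 0.25870j, Y(Ω₂)=0.05316 + 0.41163j
  term(m=-2) = -0.02004 - 0.00849j   from Y*(Ω₁)=0.00226 + 0.06038j, Y(Ω₂)=-0.15276 + 0.32618j
  term(m=-1) = 0.02992 + 0.00607j   from Y*(Ω₁)=0.25300 + 0.24372j, Y(Ω₂)=0.07333 - 0.04663j
  term(m=+0) = 0.00997 + 0.00000j   from Y*(Ω₁)=0.02607 + 0.00000j, Y(Ω₂)=0.38262 + 0.00000j
  term(m=+1) = 0.02992 - 0.00607j   from Y*(Ω₁)=-0.25300 + 0.24372j, Y(Ω₂)=-0.07333 - 0.04663j
  term(m=+2) = -0.02004 + 0.00849j   from Y*(Ω₁)=0.00226 - 0.06038j, Y(Ω₂)=-0.15276 - 0.32618j
  term(m=+3) = 0.11878 - 0.08142j   from Y*(Ω₁)=-0.23121 - 0.25870j, Y(Ω₂)=-0.05316 + 0.41163j
  term(m=+4) = 0.06154 - 0.06351j   from Y*(Ω₁)=0.39170 + 0.02934j, Y(Ω₂)=0.14415 - 0.17294j
  term(m=+5) = 0.00663 - 0.01036j   from Y*(Ω₁)=-0.14529 + 0.12039j, Y(Ω₂)=-0.06209 + 0.01986j
Total Σ_m = 0.40362 - 0.00000j. Multiply by 1.142397: 0.46110 - 0.00000j. P_5(cos γ) = 0.461098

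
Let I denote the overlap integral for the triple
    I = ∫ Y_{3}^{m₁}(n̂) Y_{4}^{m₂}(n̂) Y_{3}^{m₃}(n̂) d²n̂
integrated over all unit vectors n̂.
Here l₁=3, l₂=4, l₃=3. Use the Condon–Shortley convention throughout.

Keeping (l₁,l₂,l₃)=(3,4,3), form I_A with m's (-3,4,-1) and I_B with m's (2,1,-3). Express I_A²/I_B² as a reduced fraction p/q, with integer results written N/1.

7/5

l's match ⇒ only the (l;m) 3-j factors differ between A and B.
A: triangle coeff Δ(3,4,3) = 1/34650; Σ_t [4,4]: t=4:+1/1152 = 1/1152; (3j)²=1/33 [(3 4 3; -3 4 -1)], sign=+1
B: triangle coeff Δ(3,4,3) = 1/34650; Σ_t [1,1]: t=1:−1/288 = -1/288; (3j)²=5/231 [(3 4 3; 2 1 -3)], sign=-1
I_A²/I_B² = (1/33)/(5/231) = 7/5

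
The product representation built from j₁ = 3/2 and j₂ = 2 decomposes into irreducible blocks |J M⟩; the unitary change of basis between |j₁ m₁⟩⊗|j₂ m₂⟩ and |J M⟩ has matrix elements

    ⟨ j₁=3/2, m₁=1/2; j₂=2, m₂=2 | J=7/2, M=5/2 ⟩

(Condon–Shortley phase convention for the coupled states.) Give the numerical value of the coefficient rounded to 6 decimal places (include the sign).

+0.654654

j₁+j₂−J=0  J+j₁−j₂=3  J−j₁+j₂=4  j₁+j₂+J+1=8
(j₁±m₁, j₂±m₂, J±M) = (2,1,4,0,6,1)
P² = 6912/7
sum k=0..0:
  [0] +1/48 = 1/48
S = 1/48
C² = P²·S² = 3/7 ; C = +0.654654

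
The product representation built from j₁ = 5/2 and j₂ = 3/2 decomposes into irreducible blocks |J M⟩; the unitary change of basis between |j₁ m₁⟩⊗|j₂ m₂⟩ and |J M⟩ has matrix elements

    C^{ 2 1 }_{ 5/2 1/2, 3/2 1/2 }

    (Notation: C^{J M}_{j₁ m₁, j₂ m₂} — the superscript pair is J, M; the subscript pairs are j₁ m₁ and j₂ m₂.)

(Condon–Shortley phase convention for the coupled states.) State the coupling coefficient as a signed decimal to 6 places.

−√(25/84) = -0.545545

j₁+j₂−J=2  J+j₁−j₂=3  J−j₁+j₂=1  j₁+j₂+J+1=7
(j₁±m₁, j₂±m₂, J±M) = (3,2,2,1,3,1)
P² = 12/7
sum k=1..2:
  [1] −1/2 = -1/2
  [2] +1/12 = 1/12
S = -5/12
C² = P²·S² = 25/84 ; C = -0.545545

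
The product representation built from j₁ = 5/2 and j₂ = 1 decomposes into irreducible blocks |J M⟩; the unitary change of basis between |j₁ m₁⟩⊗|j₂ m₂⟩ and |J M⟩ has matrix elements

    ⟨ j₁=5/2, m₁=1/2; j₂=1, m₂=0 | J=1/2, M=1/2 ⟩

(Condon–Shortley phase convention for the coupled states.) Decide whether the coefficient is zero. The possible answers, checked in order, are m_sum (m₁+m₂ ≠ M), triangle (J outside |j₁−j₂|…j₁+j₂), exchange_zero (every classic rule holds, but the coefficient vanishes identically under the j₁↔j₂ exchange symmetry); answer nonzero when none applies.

m-sum: m₁+m₂ = 1/2+0 = 1/2, M = 1/2  ✓
triangle: need |j₁−j₂| ≤ J ≤ j₁+j₂, i.e. J ∈ [3/2, 7/2]; J = 1/2 is outside ✗ ⇒ coefficient is 0

triangle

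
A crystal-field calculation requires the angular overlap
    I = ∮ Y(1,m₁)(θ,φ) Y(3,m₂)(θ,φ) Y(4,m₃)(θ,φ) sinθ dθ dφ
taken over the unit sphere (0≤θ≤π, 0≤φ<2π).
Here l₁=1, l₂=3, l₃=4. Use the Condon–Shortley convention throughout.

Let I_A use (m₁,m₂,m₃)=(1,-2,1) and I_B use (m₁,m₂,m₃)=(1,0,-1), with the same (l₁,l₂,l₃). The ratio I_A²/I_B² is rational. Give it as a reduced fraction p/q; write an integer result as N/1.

l's match ⇒ only the (l;m) 3-j factors differ between A and B.
A: triangle coeff Δ(1,3,4) = 1/252; Σ_t [0,0]: t=0:+1/240 = 1/240; (3j)²=1/84 [(1 3 4; 1 -2 1)], sign=-1
B: triangle coeff Δ(1,3,4) = 1/252; Σ_t [0,0]: t=0:+1/72 = 1/72; (3j)²=5/126 [(1 3 4; 1 0 -1)], sign=-1
I_A²/I_B² = (1/84)/(5/126) = 3/10

3/10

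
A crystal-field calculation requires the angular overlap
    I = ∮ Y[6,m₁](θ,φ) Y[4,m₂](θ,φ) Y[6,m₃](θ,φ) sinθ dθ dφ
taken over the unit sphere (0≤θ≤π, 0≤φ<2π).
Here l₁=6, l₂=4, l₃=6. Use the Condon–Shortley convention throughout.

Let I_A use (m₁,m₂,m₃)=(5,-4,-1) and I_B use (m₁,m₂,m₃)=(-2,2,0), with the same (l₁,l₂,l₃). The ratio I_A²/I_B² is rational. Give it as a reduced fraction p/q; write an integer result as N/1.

Shared (l₁,l₂,l₃)=(6,4,6): N and (l;000)² cancel in I_A²/I_B².
A: Δ = 4!·8!·4!/17! = 1/15315300; Racah Σ t=0..0: t=0:+1/2903040 = 1/2903040; ⇒ 3j(6 4 6; 5 -4 -1)² = 5/663, sgn -1
B: Δ = 4!·8!·4!/17! = 1/15315300; Racah Σ t=2..4: t=2:+1/138240 t=3:−1/25920 t=4:+1/55296 = -11/829440; ⇒ 3j(6 4 6; -2 2 0)² = 11/1326, sgn -1
I_A²/I_B² = (5/663)/(11/1326) = 10/11

10/11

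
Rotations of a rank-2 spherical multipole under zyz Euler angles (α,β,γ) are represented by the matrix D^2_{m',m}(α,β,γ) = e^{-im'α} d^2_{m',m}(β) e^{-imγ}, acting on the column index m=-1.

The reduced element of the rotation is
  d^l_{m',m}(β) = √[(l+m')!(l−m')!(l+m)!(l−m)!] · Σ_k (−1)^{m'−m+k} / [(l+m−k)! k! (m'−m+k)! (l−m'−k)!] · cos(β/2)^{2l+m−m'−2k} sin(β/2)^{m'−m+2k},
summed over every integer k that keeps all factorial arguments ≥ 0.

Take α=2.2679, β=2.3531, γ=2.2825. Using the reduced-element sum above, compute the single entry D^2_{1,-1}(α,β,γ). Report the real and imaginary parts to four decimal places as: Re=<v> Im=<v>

D^2_{1,-1}(2.2679,2.3531,2.2825) = e^{-i·1·2.2679}·d^2_{1,-1}(2.3531)·e^{-i·-1·2.2825}. Compute d first:
c=cos(2.353100/2)=0.384112, s=sin(2.353100/2)=0.923286; N=√[6·1·1·6]=6.000000
The bounds max(0,m−m')=0 and min(l+m,l−m')=1 give 2 terms
  k=0: (−1)^2·6.0000/(2)·0.3841^2·0.9233^2 = +0.377321
  k=1: (−1)^3·6.0000/(6)·0.3841^0·0.9233^4 = -0.726684
d^2_{1,-1}(2.3531) = +0.377321 -0.726684 = -0.349363
Attach z-rotation phases: D = e^{-i(1)(2.2679)}·(-0.349363)·e^{-i(-1)(2.2825)} = -0.349326-0.005101i

Re=-0.3493 Im=-0.0051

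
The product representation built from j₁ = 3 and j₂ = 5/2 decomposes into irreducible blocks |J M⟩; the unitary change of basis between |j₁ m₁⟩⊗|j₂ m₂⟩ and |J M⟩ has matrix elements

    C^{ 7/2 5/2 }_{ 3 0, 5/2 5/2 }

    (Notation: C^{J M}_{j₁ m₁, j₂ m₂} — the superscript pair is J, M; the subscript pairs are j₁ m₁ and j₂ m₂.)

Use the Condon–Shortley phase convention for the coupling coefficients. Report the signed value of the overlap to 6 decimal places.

j₁+j₂−J=2  J+j₁−j₂=4  J−j₁+j₂=3  j₁+j₂+J+1=10
(j₁±m₁, j₂±m₂, J±M) = (3,3,5,0,6,1)
P² = 13824/7
sum k=2..2:
  [2] +1/72 = 1/72
S = 1/72
C² = P²·S² = 8/21 ; C = +0.617213

+0.617213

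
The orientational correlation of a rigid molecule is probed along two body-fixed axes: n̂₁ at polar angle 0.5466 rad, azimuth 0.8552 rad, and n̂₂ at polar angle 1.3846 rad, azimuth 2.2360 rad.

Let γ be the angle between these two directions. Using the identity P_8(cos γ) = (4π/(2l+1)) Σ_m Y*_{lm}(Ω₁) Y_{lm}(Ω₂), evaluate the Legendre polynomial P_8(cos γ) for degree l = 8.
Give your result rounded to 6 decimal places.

-0.161865

Summing Y*_{l m}(θ₁,φ₁)·Y_{l m}(θ₂,φ₂) over m ∈ [−8, 8]; prefactor 4π/(2·8+1) = 0.739198:
  term(m=-8) = 0.00006 + 0.00123j   from Y*(Ω₁)=0.00233 + 0.00146j, Y(Ω₂)=0.25655 + 0.36766j
  term(m=-7) = -0.00592 + 0.00145j   from Y*(Ω₁)=0.01727 - 0.00528j, Y(Ω₂)=-0.33729 - 0.01890j
  term(m=-6) = 0.00508 + 0.01105j   from Y*(Ω₁)=0.03003 - 0.06746j, Y(Ω₂)=-0.10878 + 0.12373j
  term(m=-5) = -0.05844 + 0.04179j   from Y*(Ω₁)=-0.08854 - 0.18984j, Y(Ω₂)=-0.06290 - 0.33716j
  term(m=-4) = 0.01742 + 0.01656j   from Y*(Ω₁)=-0.39514 - 0.11329j, Y(Ω₂)=-0.05184 - 0.02704j
  term(m=-3) = -0.08971 + 0.13996j   from Y*(Ω₁)=-0.42163 + 0.27383j, Y(Ω₂)=0.30128 - 0.13628j
  term(m=-2) = 0.00198 + 0.00079j   from Y*(Ω₁)=-0.03038 + 0.21621j, Y(Ω₂)=0.00232 - 0.00946j
  term(m=-1) = 0.01925 - 0.10010j   from Y*(Ω₁)=-0.20772 - 0.23895j, Y(Ω₂)=0.19872 + 0.25331j
  term(m=+0) = 0.00159 + 0.00000j   from Y*(Ω₁)=-0.33793 + 0.00000j, Y(Ω₂)=-0.00469 + 0.00000j
  term(m=+1) = 0.01925 + 0.10010j   from Y*(Ω₁)=0.20772 - 0.23895j, Y(Ω₂)=-0.19872 + 0.25331j
  term(m=+2) = 0.00198 - 0.00079j   from Y*(Ω₁)=-0.03038 - 0.21621j, Y(Ω₂)=0.00232 + 0.00946j
  term(m=+3) = -0.08971 - 0.13996j   from Y*(Ω₁)=0.42163 + 0.27383j, Y(Ω₂)=-0.30128 - 0.13628j
  term(m=+4) = 0.01742 - 0.01656j   from Y*(Ω₁)=-0.39514 + 0.11329j, Y(Ω₂)=-0.05184 + 0.02704j
  term(m=+5) = -0.05844 - 0.04179j   from Y*(Ω₁)=0.08854 - 0.18984j, Y(Ω₂)=0.06290 - 0.33716j
  term(m=+6) = 0.00508 - 0.01105j   from Y*(Ω₁)=0.03003 + 0.06746j, Y(Ω₂)=-0.10878 - 0.12373j
  term(m=+7) = -0.00592 - 0.00145j   from Y*(Ω₁)=-0.01727 - 0.00528j, Y(Ω₂)=0.33729 - 0.01890j
  term(m=+8) = 0.00006 - 0.00123j   from Y*(Ω₁)=0.00233 - 0.00146j, Y(Ω₂)=0.25655 - 0.36766j
Σ over m = -0.21897 - 0.00000j; ×(4π/17) → -0.16186 - 0.00000j. Real part: -0.161865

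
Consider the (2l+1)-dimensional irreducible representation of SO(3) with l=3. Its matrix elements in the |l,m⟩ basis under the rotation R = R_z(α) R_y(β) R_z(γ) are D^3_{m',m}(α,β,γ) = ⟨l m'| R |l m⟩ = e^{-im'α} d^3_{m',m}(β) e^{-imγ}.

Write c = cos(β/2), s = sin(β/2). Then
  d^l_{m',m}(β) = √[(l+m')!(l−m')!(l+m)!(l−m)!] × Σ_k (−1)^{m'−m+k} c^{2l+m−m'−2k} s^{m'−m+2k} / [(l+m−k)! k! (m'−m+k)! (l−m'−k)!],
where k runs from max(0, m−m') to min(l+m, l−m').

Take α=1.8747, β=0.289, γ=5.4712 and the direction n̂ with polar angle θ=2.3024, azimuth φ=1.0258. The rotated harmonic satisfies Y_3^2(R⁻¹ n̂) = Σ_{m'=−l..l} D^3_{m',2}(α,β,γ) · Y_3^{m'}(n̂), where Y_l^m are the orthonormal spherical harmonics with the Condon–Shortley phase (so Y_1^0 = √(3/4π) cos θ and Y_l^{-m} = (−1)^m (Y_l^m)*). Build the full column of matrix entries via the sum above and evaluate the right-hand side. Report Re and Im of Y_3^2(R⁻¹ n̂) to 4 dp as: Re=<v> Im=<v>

Need the full column D^3_{m',2} for m'=−3..3 at α=1.8747, β=0.2890, γ=5.4712.
cos(β/2)=0.989578, sin(β/2)=0.143998
d^3_{-3,2}: single k=5 term ⇒ +0.000150;  D = +0.000085+0.000123i
d^3_{-2,2}: k∈[4..5] ⇒ +0.002105 -0.000009 = +0.002096;  D = +0.001287-0.001655i
d^3_{-1,2}: k∈[3..4] ⇒ +0.018300 -0.000194 = +0.018106;  D = -0.016964-0.006329i
d^3_{0,2}: k∈[2..3] ⇒ +0.108911 -0.002306 = +0.106605;  D = -0.005666+0.106454i
d^3_{1,2}: k∈[1..2] ⇒ +0.432121 -0.018300 = +0.413821;  D = +0.400882-0.102673i
d^3_{2,2}: k∈[0..1] ⇒ +0.939075 -0.099422 = +0.839653;  D = -0.442188-0.713784i
d^3_{3,2}: single k=0 term ⇒ -0.334720;  D = +0.218755-0.253345i
Y_3^{m'}(θ=2.3024,φ=1.0258) and Σ D·Y over m':
  (+0.0001+0.0001i)·(-0.1715-0.0110i)  (+0.0013-0.0017i)·(+0.1748+0.3352i)  (-0.0170-0.0063i)·(+0.1535-0.2533i)  (-0.0057+0.1065i)·(+0.1916+0.0000i)  (+0.4009-0.1027i)·(-0.1535-0.2533i)  (-0.4422-0.7138i)·(+0.1748-0.3352i)  (+0.2188-0.2533i)·(+0.1715-0.0110i)
Y_3^2(R⁻¹ n̂) = -0.373898-0.084382i

Re=-0.3739 Im=-0.0844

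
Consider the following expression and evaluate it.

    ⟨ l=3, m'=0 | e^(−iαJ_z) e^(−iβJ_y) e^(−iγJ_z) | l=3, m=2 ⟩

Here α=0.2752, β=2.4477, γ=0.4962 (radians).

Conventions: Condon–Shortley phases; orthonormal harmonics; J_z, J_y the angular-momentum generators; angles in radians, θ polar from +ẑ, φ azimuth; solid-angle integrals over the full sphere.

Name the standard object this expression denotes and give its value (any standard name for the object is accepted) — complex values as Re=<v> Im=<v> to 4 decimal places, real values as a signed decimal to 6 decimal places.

Wigner D-matrix element, Re=-0.2354 Im=0.3605

This is a Wigner D-matrix element — the rotation-matrix element ⟨l m'| R(α,β,γ) |l m⟩ in the angular-momentum basis.
Split into d^3_{0,2}(β=2.4477) × two z-phases.
c=cos(2.447700/2)=0.340028, s=sin(2.447700/2)=0.940415; N=√[6·6·120·1]=65.726707
The bounds max(0,m−m')=2 and min(l+m,l−m')=3 give 2 terms
  k=2: (−1)^0·65.7267/(12)·0.3400^4·0.9404^2 = +0.064753
  k=3: (−1)^1·65.7267/(12)·0.3400^2·0.9404^4 = -0.495300
d^3_{0,2}(2.4477) = +0.064753 -0.495300 = -0.430547
Attach z-rotation phases: D = e^{-i(0)(0.2752)}·(-0.430547)·e^{-i(2)(0.4962)} = -0.235372+0.360515i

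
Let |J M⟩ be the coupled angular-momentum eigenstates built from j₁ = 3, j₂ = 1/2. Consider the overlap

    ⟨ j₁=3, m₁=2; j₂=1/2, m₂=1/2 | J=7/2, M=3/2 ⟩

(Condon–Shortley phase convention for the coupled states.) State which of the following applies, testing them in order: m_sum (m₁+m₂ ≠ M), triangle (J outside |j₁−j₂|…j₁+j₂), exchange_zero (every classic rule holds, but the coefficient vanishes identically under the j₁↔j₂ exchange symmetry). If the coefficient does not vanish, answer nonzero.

m-sum: m₁+m₂ = 2+1/2 = 5/2, M = 3/2  ✗ ⇒ coefficient is 0

m_sum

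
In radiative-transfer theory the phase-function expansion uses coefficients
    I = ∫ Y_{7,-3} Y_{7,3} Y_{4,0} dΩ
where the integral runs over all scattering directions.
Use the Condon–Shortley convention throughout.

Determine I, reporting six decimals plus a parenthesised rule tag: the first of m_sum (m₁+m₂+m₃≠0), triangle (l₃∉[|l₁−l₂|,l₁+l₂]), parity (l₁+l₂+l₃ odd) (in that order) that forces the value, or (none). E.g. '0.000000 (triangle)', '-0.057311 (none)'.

Rules hold: Σm=0, L=18 even, 0≤4≤14.
N = 15·15·9 = 2025
Δ = 10!·4!·4!/19! = 1/58198140
Racah Σ t=3..7: t=3:−1/17418240 t=4:+1/622080 t=5:−1/230400 t=6:+1/622080 t=7:−1/17418240 = -1/806400
⇒ 3j(7 7 4; 0 0 0)² = 2268/230945, sgn -1
Racah Σ t=6..10: t=6:+1/9953280 t=7:−1/1088640 t=8:+1/1290240 t=9:−1/13063680 t=10:+1/2090188800 = -83/696729600
⇒ 3j(7 7 4; -3 3 0)² = 6889/6466460, sgn -1
4πI² = N·(3j₀)²·(3jₘ)² = 45198729/2133423721
I = +1·√(0.021186/4π) = 0.04106006
No selection rule forces the value: the integral is nonzero (none).

0.041060 (none)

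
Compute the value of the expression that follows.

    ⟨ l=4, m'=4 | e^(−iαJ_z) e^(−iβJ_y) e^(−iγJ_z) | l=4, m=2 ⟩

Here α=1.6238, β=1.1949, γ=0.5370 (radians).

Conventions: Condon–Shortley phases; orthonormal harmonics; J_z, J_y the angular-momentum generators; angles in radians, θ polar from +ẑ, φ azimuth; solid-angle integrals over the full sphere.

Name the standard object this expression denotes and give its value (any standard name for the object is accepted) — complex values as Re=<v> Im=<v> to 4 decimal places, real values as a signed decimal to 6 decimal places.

This is a Wigner D-matrix element — the rotation-matrix element ⟨l m'| R(α,β,γ) |l m⟩ in the angular-momentum basis.
D^4_{4,2}(1.6238,1.1949,0.5370) = e^{-i·4·1.6238}·d^4_{4,2}(1.1949)·e^{-i·2·0.5370}. Compute d first:
With c≡cos(β/2)=0.826773 and s≡sin(β/2)=0.562536, N=[40320·1·720·2]^{1/2}=7619.763776
The bounds max(0,m−m')=0 and min(l+m,l−m')=0 give 1 term
  k=0: (−1)^2·7619.7638/(1440)·0.8268^6·0.5625^2 = +0.534807
d^4_{4,2}(1.1949) = +0.534807
D = (+0.977609-0.210430i)·(+0.534807)·(+0.476612-0.879114i) = +0.150253-0.513266i

Wigner D-matrix element, Re=0.1503 Im=-0.5133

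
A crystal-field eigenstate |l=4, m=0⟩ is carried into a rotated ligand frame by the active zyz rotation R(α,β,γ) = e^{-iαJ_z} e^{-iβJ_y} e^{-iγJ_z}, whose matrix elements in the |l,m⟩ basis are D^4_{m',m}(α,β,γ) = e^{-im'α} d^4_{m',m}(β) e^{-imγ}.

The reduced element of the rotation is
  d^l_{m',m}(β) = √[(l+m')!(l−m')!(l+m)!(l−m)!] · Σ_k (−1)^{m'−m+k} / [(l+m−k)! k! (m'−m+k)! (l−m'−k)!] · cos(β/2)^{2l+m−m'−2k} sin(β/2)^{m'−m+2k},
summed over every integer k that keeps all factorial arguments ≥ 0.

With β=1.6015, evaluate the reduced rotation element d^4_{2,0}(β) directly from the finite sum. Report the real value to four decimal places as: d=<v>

d^4_{2,0}(β=1.6015) via the finite sum:
Half-angle: c=0.696168, s=0.717878. N=√(720·2·24·24)=910.735966
k: max(0,(0)−(2))=0 … min(4+(0),4−(2))=2
  k=0: (−1)^2·910.7360/(96)·0.6962^6·0.7179^2 = +0.556556
  k=1: (−1)^3·910.7360/(36)·0.6962^4·0.7179^4 = -1.578160
  k=2: (−1)^4·910.7360/(96)·0.6962^2·0.7179^6 = +0.629297
d^4_{2,0}(1.6015) = +0.556556 -1.578160 +0.629297 = -0.392307

d=-0.3923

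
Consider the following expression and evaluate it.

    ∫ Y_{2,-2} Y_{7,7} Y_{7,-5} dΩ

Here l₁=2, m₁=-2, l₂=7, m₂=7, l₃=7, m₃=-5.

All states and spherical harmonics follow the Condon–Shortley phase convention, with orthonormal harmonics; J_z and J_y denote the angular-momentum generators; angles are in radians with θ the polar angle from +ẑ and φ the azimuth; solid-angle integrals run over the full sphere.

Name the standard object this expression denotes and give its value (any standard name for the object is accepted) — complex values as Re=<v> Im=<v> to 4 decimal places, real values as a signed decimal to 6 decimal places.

Gaunt coefficient, +0.066694

This is a Gaunt coefficient — the integral of a triple product of spherical harmonics over the sphere.
Checks pass: Σm=0; 16 even; l₃=7∈[5,9].
(2·2+1)(2·7+1)(2·7+1) = 1125
Δ: 2! 2! 12! / 17! → 1/185640
sum: t=0:+1/2419200 t=1:−1/518400 t=2:+1/2419200 = -1/907200
3j²(2 7 7; 0 0 0) = Δ·Π!·Σ² = 56/3315  (sign +1)
sum: t=2:+1/1916006400 = 1/1916006400
3j²(2 7 7; -2 7 -5) = Δ·Π!·Σ² = 1/340  (sign +1)
combine: 4πI² = 1125·56/3315·1/340 = 210/3757
take √, sign +1: I = 0.06669359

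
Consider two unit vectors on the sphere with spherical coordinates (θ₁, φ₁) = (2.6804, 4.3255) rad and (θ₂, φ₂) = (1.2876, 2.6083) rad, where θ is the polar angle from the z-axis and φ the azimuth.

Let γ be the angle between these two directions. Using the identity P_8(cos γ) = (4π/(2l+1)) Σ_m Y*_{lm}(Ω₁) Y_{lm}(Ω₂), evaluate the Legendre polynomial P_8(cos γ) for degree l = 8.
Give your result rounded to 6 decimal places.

Term-by-term m-sum for l=8 (normalisation 4π/17 = 0.739198):
  term(m=-8) = 0.00011 + 0.00027j   from Y*(Ω₁)=-0.00079 - 0.00004j, Y(Ω₂)=-0.16063 - 0.33591j
  term(m=-7) = -0.00236 + 0.00144j   from Y*(Ω₁)=-0.00268 + 0.00579j, Y(Ω₂)=0.35981 + 0.24167j
  term(m=-6) = -0.00104 - 0.00125j   from Y*(Ω₁)=0.02199 + 0.02358j, Y(Ω₂)=-0.05041 - 0.00294j
  term(m=-5) = -0.02601 + 0.02895j   from Y*(Ω₁)=0.10725 - 0.04082j, Y(Ω₂)=-0.30155 + 0.15513j
  term(m=-4) = -0.04423 - 0.02934j   from Y*(Ω₁)=0.00677 - 0.29119j, Y(Ω₂)=0.09717 - 0.15417j
  term(m=-3) = -0.05531 + 0.11773j   from Y*(Ω₁)=-0.45717 - 0.19877j, Y(Ω₂)=0.00759 - 0.26081j
  term(m=-2) = -0.10192 - 0.03073j   from Y*(Ω₁)=-0.33131 + 0.32369j, Y(Ω₂)=0.11104 + 0.20123j
  term(m=-1) = 0.00124 - 0.00842j   from Y*(Ω₁)=-0.01450 - 0.03560j, Y(Ω₂)=0.19064 + 0.11254j
  term(m=+0) = 0.11484 + 0.00000j   from Y*(Ω₁)=-0.47494 + 0.00000j, Y(Ω₂)=-0.24180 + 0.00000j
  term(m=+1) = 0.00124 + 0.00842j   from Y*(Ω₁)=0.01450 - 0.03560j, Y(Ω₂)=-0.19064 + 0.11254j
  term(m=+2) = -0.10192 + 0.03073j   from Y*(Ω₁)=-0.33131 - 0.32369j, Y(Ω₂)=0.11104 - 0.20123j
  term(m=+3) = -0.05531 - 0.11773j   from Y*(Ω₁)=0.45717 - 0.19877j, Y(Ω₂)=-0.00759 - 0.26081j
  term(m=+4) = -0.04423 + 0.02934j   from Y*(Ω₁)=0.00677 + 0.29119j, Y(Ω₂)=0.09717 + 0.15417j
  term(m=+5) = -0.02601 - 0.02895j   from Y*(Ω₁)=-0.10725 - 0.04082j, Y(Ω₂)=0.30155 + 0.15513j
  term(m=+6) = -0.00104 + 0.00125j   from Y*(Ω₁)=0.02199 - 0.02358j, Y(Ω₂)=-0.05041 + 0.00294j
  term(m=+7) = -0.00236 - 0.00144j   from Y*(Ω₁)=0.00268 + 0.00579j, Y(Ω₂)=-0.35981 + 0.24167j
  term(m=+8) = 0.00011 - 0.00027j   from Y*(Ω₁)=-0.00079 + 0.00004j, Y(Ω₂)=-0.16063 + 0.33591j
Accumulated sum -0.34421 + 0.00000j; after 4π/(2l+1) scaling, -0.25444 + 0.00000j ⇒ P_8 = -0.254440

-0.254440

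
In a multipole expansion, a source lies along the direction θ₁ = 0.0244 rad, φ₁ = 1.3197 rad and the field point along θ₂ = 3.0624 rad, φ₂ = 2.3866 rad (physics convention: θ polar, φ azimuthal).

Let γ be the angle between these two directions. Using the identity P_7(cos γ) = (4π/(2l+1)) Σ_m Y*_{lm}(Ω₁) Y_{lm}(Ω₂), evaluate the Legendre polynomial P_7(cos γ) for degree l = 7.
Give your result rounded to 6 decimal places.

Summing Y*_{l m}(θ₁,φ₁)·Y_{l m}(θ₂,φ₂) over m ∈ [−7, 7]; prefactor 4π/(2·7+1) = 0.837758:
  m=-7: (-0.000000+0.000000i) × (-0.000000+0.000000i) = +0.000000-0.000000i  (running Σ = +0.000000-0.000000i)
  m=-6: (-0.000000+0.000000i) × (+0.000000+0.000000i) = -0.000000+0.000000i  (running Σ = -0.000000+0.000000i)
  m=-5: (+0.000000+0.000000i) × (+0.000011+0.000008i) = +0.000000+0.000000i  (running Σ = +0.000000+0.000000i)
  m=-4: (+0.000001-0.000002i) × (+0.000282-0.000034i) = +0.000000-0.000000i  (running Σ = +0.000000-0.000000i)
  m=-3: (-0.000088-0.000094i) × (+0.002755-0.003310i) = -0.000001+0.000000i  (running Σ = -0.000001+0.000000i)
  m=-2: (-0.003909+0.002146i) × (-0.002782-0.045699i) = +0.000109+0.000173i  (running Σ = +0.000108+0.000173i)
  m=-1: (+0.024682+0.096220i) × (-0.225687-0.212363i) = +0.014863-0.026957i  (running Σ = +0.014972-0.026784i)
  m=0: (+1.083461-0.000000i) × (-0.998683+0.000000i) = -1.082034+0.000000i  (running Σ = -1.067062-0.026784i)
  m=1: (-0.024682+0.096220i) × (+0.225687-0.212363i) = +0.014863+0.026957i  (running Σ = -1.052198+0.000173i)
  m=2: (-0.003909-0.002146i) × (-0.002782+0.045699i) = +0.000109-0.000173i  (running Σ = -1.052089+0.000000i)
  m=3: (+0.000088-0.000094i) × (-0.002755-0.003310i) = -0.000001-0.000000i  (running Σ = -1.052090-0.000000i)
  m=4: (+0.000001+0.000002i) × (+0.000282+0.000034i) = +0.000000+0.000000i  (running Σ = -1.052090+0.000000i)
  m=5: (-0.000000+0.000000i) × (-0.000011+0.000008i) = +0.000000-0.000000i  (running Σ = -1.052090+0.000000i)
  m=6: (-0.000000-0.000000i) × (+0.000000-0.000000i) = -0.000000-0.000000i  (running Σ = -1.052090+0.000000i)
  m=7: (+0.000000+0.000000i) × (+0.000000+0.000000i) = +0.000000+0.000000i  (running Σ = -1.052090+0.000000i)
Total Σ_m = -1.052090+0.000000i. Multiply by 0.837758: -0.881397+0.000000i. P_7(cos γ) = -0.881397

-0.881397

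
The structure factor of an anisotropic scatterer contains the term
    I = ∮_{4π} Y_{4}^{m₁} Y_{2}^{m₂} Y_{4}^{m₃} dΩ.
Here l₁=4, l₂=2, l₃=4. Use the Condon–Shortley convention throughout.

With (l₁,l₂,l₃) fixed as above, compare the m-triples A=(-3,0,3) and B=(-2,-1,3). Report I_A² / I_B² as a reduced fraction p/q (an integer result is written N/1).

Same 4,2,4: normalisation and zero-m 3j drop out of the ratio.
A: Δ: 2! 6! 2! / 11! → 1/13860; sum: t=1:−1/720 t=2:+1/480 = 1/1440; 3j²(4 2 4; -3 0 3) = Δ·Π!·Σ² = 7/1980  (sign -1)
B: Δ: 2! 6! 2! / 11! → 1/13860; sum: t=0:+1/1440 t=1:−1/240 = -1/288; 3j²(4 2 4; -2 -1 3) = Δ·Π!·Σ² = 5/132  (sign +1)
I_A²/I_B² = (7/1980)/(5/132) = 7/75

7/75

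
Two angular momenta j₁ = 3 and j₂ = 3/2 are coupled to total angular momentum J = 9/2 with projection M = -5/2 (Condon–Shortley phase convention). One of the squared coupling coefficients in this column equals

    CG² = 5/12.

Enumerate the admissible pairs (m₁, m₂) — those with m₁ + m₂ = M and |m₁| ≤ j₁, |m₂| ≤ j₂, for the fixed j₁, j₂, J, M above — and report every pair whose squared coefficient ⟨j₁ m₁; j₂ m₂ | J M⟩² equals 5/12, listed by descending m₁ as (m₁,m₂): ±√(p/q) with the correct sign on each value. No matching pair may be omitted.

(-1,-3/2): +√(5/12)

Admissible pairs with m₁+m₂ = M = -5/2: (-3,1/2), (-2,-1/2), (-1,-3/2)
  (m₁,m₂)=(-1,-3/2): CG² = 5/12, CG = +√(5/12)   ← matches the target
  (m₁,m₂)=(-2,-1/2): CG² = 1/2, CG = +√(1/2)
  (m₁,m₂)=(-3,1/2): CG² = 1/12, CG = +√(1/12)
Pairs with CG² = 5/12: (-1,-3/2): +√(5/12)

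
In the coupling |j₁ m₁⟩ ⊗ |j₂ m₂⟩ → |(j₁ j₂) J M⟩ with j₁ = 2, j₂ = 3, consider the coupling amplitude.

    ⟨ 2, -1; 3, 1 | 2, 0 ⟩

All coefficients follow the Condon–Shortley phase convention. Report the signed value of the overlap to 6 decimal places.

√[5·3!1!3!/8! · 1!3!4!2!2!2!] = √(36/7)
  +(−1)^2/∏(2,1,1,2,0,1)! = 1/4  (running 1/4)
  +(−1)^3/∏(3,0,0,1,1,2)! = -1/12  (running 1/6)
⟨..|..⟩ = √(36/7)·(1/6) = +0.377964

+√(1/7) = +0.377964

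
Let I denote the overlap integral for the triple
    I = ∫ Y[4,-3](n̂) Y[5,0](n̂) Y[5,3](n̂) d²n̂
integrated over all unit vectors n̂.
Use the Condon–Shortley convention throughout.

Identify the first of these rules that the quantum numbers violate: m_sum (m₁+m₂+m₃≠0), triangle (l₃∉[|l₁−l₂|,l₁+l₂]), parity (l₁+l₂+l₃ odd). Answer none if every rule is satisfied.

azimuthal sum: -3 + 0 + 3 = 0  ✓
1 ≤ 5 ≤ 9 (triangle on l)  ✓
L = 4 + 5 + 5 = 14 (even)  ✓

none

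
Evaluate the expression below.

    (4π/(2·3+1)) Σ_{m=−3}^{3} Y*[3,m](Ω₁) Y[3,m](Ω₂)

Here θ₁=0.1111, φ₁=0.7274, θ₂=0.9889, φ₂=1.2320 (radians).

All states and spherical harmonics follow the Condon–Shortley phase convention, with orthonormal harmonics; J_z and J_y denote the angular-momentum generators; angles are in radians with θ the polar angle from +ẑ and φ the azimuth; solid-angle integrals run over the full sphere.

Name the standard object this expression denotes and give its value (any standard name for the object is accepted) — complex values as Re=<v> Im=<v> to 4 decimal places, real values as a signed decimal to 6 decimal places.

This sum is the spherical-harmonic addition theorem: it equals the Legendre polynomial P_l(cos γ) of the angle γ between the two directions.
Expand P_3 via completeness: Σ_{m} conj(Y_{3,m}) at Ω₁ times Y_{3,m} at Ω₂ —
  m=-3: (-0.00033 + 0.00047j) × (-0.20683 + 0.12807j) = 0.00001 - 0.00014j  (running Σ = 0.00001 - 0.00014j)
  m=-2: (0.00145 + 0.01240j) × (-0.30542 - 0.24577j) = 0.00261 - 0.00414j  (running Σ = 0.00261 - 0.00428j)
  m=-1: (0.10541 + 0.09384j) × (0.04580 - 0.12996j) = 0.01702 - 0.00940j  (running Σ = 0.01964 - 0.01368j)
  m=0: (0.71896 + 0.00000j) × (-0.30553 + 0.00000j) = -0.21966 + 0.00000j  (running Σ = -0.20003 - 0.01368j)
  m=1: (-0.10541 + 0.09384j) × (-0.04580 - 0.12996j) = 0.01702 + 0.00940j  (running Σ = -0.18300 - 0.00428j)
  m=2: (0.00145 - 0.01240j) × (-0.30542 + 0.24577j) = 0.00261 + 0.00414j  (running Σ = -0.18040 - 0.00014j)
  m=3: (0.00033 + 0.00047j) × (0.20683 + 0.12807j) = 0.00001 + 0.00014j  (running Σ = -0.18039 - 0.00000j)
Total Σ_m = -0.18039 - 0.00000j. Multiply by 1.795196: -0.32383 - 0.00000j. P_3(cos γ) = -0.323834

Legendre polynomial (addition theorem), -0.323834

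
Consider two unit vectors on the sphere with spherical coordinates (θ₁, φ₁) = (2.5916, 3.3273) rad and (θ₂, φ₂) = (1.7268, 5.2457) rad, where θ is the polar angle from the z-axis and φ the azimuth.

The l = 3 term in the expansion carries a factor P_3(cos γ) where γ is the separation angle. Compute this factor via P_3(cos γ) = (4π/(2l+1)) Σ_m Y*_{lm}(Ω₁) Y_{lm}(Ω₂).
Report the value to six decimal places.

0.064937

Addition theorem: P_3(cos γ) = (4π/7) Σ_m Y*_{lm}(Ω₁) Y_{lm}(Ω₂), m = −3…3:
  m=-3: Y*=-0.05057 - 0.03150j  Y=-0.40204 + 0.01172j  product 0.02070 + 0.01207j
  m=-2: Y*=-0.22180 - 0.08639j  Y=0.07486 - 0.13567j  product -0.02832 + 0.02363j
  m=-1: Y*=-0.43729 - 0.08215j  Y=-0.14271 - 0.24174j  product 0.04255 + 0.11743j
  m=+0: Y*=-0.20171 + 0.00000j  Y=0.16694 + 0.00000j  product -0.03367 + 0.00000j
  m=+1: Y*=0.43729 - 0.08215j  Y=0.14271 - 0.24174j  product 0.04255 - 0.11743j
  m=+2: Y*=-0.22180 + 0.08639j  Y=0.07486 + 0.13567j  product -0.02832 - 0.02363j
  m=+3: Y*=0.05057 - 0.03150j  Y=0.40204 + 0.01172j  product 0.02070 - 0.01207j
Σ over m = 0.03617 + 0.00000j; ×(4π/7) → 0.06494 + 0.00000j. Real part: 0.064937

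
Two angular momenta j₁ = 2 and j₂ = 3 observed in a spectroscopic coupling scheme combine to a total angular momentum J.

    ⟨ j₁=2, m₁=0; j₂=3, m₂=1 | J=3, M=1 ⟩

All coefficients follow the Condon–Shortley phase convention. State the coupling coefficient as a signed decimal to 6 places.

triangle: 2!×2!×4!/9! = 96/362880
(j±m)!: 2!×2!×4!×2!×4!×2! = 9216
prefactor² = (2J+1)×Δ×N² = 256/15
  k=0: +1/(0!×2!×2!×4!×0!×0!) = 1/96
  k=1: −1/(1!×1!×1!×3!×1!×1!) = -1/6
  k=2: +1/(2!×0!×0!×2!×2!×2!) = 1/16
Σ = -3/32  ⇒  CG² = 256/15×(-3/32)² = 3/20
CG = −√(3/20) = -0.387298

-0.387298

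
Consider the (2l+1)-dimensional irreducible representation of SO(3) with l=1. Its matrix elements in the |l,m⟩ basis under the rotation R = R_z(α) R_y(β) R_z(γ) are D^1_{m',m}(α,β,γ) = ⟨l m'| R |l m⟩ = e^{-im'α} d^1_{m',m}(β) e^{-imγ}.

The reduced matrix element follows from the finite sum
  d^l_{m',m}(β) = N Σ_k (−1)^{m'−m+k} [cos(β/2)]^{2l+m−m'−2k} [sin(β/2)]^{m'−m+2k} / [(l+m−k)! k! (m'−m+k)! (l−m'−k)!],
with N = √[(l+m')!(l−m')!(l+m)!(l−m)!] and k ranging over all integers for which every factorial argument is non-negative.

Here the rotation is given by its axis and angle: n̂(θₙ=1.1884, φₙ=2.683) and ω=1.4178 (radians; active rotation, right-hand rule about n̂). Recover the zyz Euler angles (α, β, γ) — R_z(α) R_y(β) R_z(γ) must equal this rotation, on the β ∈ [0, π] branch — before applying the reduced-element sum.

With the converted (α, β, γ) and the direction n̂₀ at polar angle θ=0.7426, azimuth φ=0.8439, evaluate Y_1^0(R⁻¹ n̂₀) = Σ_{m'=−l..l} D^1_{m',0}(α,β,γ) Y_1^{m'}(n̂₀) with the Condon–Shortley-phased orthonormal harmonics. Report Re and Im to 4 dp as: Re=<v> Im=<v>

Axis–angle → zyz. n̂ = (sinθₙcosφₙ, sinθₙsinφₙ, cosθₙ) = (-0.831912, +0.410713, +0.373145), ω = 1.4178.
R = I cosω + sinω [n̂]ₓ + (1−cosω) n̂n̂ᵀ gives
  R = [+0.739005, -0.658391, +0.142800; +0.079181, +0.295377, +0.952094; -0.669030, -0.692295, +0.270417]
β = atan2(√(R₁₃²+R₂₃²), R₃₃) = 1.296970; α = atan2(R₂₃, R₁₃) mod 2π = 1.421921; γ = atan2(R₃₂, −R₃₁) mod 2π = 5.480699
Need the full column D^1_{m',0} for m'=−1..1 at α=1.4219, β=1.2970, γ=5.4807.
cos(β/2)=0.797000, sin(β/2)=0.603980
d^1_{-1,0}: single k=1 term ⇒ +0.680762;  D = +0.100975+0.673232i
d^1_{0,0}: k∈[0..1] ⇒ +0.635209 -0.364791 = +0.270417;  D = +0.270417+0.000000i
d^1_{1,0}: single k=0 term ⇒ -0.680762;  D = -0.100975+0.673232i
Y_1^{m'}(θ=0.7426,φ=0.8439) and Σ D·Y over m':
  (+0.1010+0.6732i)·(+0.1553-0.1746i)  (+0.2704+0.0000i)·(+0.3600+0.0000i)  (-0.1010+0.6732i)·(-0.1553-0.1746i)
Y_1^0(R⁻¹ n̂) = +0.363751+0.000000i

Re=0.3638 Im=0.0000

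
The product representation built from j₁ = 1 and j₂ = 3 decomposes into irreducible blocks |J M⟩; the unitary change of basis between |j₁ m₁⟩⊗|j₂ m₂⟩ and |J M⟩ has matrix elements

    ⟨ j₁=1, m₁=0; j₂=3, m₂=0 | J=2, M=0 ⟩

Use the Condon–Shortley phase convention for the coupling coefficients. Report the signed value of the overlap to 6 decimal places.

j₁+j₂−J=2  J+j₁−j₂=0  J−j₁+j₂=4  j₁+j₂+J+1=7
(j₁±m₁, j₂±m₂, J±M) = (1,1,3,3,2,2)
P² = 48/7
sum k=1..1:
  [1] −1/4 = -1/4
S = -1/4
C² = P²·S² = 3/7 ; C = -0.654654

−√(3/7) ≈ -0.654654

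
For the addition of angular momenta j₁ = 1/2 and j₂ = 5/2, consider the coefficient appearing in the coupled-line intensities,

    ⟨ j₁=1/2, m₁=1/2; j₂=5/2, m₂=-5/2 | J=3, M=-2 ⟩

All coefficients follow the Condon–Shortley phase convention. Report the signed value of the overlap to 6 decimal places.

triangle: 0!·1!·5!/7! = 120/5040
(j±m)!: 1!·0!·0!·5!·1!·5! = 14400
prefactor² = (2J+1)·Δ·N² = 2400
  k=0: +1/(0!·0!·0!·0!·1!·5!) = 1/120
Σ = 1/120  ⇒  CG² = 2400·(1/120)² = 1/6
CG = +√(1/6) = +0.408248

+√(1/6) = +0.408248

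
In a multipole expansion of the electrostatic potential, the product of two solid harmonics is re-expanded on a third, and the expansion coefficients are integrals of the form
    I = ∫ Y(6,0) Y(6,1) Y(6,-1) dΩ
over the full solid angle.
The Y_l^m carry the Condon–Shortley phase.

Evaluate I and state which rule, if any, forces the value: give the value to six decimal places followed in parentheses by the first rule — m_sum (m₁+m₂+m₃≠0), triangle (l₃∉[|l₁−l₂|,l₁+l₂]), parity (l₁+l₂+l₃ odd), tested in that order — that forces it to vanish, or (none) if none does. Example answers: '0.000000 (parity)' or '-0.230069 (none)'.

Checks pass: Σm=0; 18 even; l₃=6∈[0,12].
(2·6+1)(2·6+1)(2·6+1) = 2197
Δ: 6! 6! 6! / 19! → 1/325909584
sum: t=0:+1/373248000 t=1:−1/1728000 t=2:+1/110592 t=3:−1/46656 t=4:+1/110592 t=5:−1/1728000 t=6:+1/373248000 = -7/1555200
3j²(6 6 6; 0 0 0) = Δ·Π!·Σ² = 400/46189  (sign -1)
sum: t=1:−1/10368000 t=2:+1/276480 t=3:−1/62208 t=4:+1/82944 t=5:−1/691200 t=6:+1/62208000 = -1/518400
3j²(6 6 6; 0 1 -1) = Δ·Π!·Σ² = 100/46189  (sign +1)
combine: 4πI² = 2197·400/46189·100/46189 = 520000/12623809
take √, sign -1: I = -0.05725343
No selection rule forces the value: the integral is nonzero (none).

-0.057253 (none)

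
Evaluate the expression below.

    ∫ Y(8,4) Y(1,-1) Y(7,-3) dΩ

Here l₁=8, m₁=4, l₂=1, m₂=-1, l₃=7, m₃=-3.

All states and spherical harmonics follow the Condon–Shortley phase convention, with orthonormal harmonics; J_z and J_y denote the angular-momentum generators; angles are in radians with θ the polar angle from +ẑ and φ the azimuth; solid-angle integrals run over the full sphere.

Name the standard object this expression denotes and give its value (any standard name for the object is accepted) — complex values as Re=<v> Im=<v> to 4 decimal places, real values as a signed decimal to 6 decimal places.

Gaunt coefficient, +0.248575

This is a Gaunt coefficient — the integral of a triple product of spherical harmonics over the sphere.
Checks pass: Σm=0; 16 even; l₃=7∈[7,9].
(2·8+1)(2·1+1)(2·7+1) = 765
Δ: 2! 14! 0! / 17! → 1/2040
sum: t=1:−1/25401600 = -1/25401600
3j²(8 1 7; 0 0 0) = Δ·Π!·Σ² = 8/255  (sign +1)
sum: t=0:+1/174182400 = 1/174182400
3j²(8 1 7; 4 -1 -3) = Δ·Π!·Σ² = 11/340  (sign +1)
combine: 4πI² = 765·8/255·11/340 = 66/85
take √, sign +1: I = 0.24857507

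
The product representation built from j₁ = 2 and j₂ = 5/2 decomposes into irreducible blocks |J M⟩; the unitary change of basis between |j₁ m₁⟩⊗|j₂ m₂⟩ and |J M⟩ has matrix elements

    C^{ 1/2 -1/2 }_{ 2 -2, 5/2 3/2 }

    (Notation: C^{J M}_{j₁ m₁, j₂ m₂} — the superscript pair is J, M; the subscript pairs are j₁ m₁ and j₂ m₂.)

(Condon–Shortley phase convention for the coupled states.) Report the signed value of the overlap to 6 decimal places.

+√(1/15) ≈ +0.258199

triangle: 4!·0!·1!/6! = 24/720
(j±m)!: 0!·4!·4!·1!·0!·1! = 576
prefactor² = (2J+1)·Δ·N² = 192/5
  k=4: +1/(4!·0!·0!·0!·0!·1!) = 1/24
Σ = 1/24  ⇒  CG² = 192/5·(1/24)² = 1/15
CG = +√(1/15) = +0.258199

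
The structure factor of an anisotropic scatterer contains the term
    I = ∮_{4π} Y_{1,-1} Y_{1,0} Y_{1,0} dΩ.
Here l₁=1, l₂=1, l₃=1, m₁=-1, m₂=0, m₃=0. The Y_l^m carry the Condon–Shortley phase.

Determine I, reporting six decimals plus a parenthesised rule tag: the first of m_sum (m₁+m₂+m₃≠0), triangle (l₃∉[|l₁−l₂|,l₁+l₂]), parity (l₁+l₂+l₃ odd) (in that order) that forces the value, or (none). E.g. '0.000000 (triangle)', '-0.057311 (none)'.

0.000000 (m_sum)

Σmᵢ = -1 ≠ 0, so the φ-integral vanishes; I = 0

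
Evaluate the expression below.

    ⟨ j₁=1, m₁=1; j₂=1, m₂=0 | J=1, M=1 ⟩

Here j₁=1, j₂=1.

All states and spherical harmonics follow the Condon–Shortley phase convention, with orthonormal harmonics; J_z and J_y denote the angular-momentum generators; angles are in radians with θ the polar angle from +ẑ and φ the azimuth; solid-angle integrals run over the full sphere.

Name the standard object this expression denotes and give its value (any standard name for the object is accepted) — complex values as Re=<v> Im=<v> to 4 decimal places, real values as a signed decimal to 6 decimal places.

This is a Clebsch–Gordan (vector-coupling) coefficient.
√[3·1!1!1!/4! · 2!0!1!1!2!0!] = √(1/2)
  +(−1)^0/∏(0,1,0,1,1,0)! = 1  (running 1)
⟨..|..⟩ = √(1/2)·(1) = +0.707107

Clebsch–Gordan coefficient, +√(1/2) ≈ +0.707107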